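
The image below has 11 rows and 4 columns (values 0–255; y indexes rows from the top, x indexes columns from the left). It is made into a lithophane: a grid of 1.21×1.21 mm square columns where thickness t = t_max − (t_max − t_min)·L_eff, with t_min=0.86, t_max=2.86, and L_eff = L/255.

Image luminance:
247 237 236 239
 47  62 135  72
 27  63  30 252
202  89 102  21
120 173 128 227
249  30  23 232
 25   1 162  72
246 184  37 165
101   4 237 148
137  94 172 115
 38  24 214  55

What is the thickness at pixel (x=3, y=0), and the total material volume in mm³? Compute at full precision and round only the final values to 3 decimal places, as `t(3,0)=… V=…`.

t(3,0)=0.985 V=121.384

span = t_max - t_min = 2.86 - 0.86 = 2.000
L(3,0) = 239, L_eff = 239/255 = 0.937255
t(3,0) = 2.86 - 2.000·0.937255 = 0.985
Σt over all 11·4 pixels = 6218/75 ≈ 82.9066667
V = pitch²·Σt = 1.21²·6218/75 = 121.384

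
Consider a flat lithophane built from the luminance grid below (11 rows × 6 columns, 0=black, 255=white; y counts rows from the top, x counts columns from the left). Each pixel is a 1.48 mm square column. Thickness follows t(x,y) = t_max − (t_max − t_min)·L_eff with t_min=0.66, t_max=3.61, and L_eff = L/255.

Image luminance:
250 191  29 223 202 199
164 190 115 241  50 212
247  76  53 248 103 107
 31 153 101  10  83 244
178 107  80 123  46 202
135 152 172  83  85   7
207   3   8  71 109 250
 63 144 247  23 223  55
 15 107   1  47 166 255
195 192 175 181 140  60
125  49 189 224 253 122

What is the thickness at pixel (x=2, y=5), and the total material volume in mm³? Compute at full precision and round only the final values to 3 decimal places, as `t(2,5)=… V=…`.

t(2,5)=1.620 V=299.121

span = t_max - t_min = 3.61 - 0.66 = 2.950
L(2,5) = 172, L_eff = 172/255 = 0.674510
t(2,5) = 3.61 - 2.950·0.674510 = 1.620
Σt over all 11·6 pixels = 696457/5100 ≈ 136.5601961
V = pitch²·Σt = 1.48²·696457/5100 = 299.121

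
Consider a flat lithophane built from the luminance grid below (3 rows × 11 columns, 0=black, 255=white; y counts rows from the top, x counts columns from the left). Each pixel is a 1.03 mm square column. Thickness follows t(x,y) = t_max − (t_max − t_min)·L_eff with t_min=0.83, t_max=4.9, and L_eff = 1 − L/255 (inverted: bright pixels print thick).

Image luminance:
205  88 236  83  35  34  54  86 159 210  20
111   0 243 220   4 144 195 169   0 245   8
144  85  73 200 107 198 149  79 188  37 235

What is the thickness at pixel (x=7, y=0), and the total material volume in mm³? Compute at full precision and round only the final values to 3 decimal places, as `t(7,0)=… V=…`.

t(7,0)=2.203 V=97.534

span = t_max - t_min = 4.9 - 0.83 = 4.070
L(7,0) = 86, L_eff = 1 - 86/255 = 0.662745 (inverted)
t(7,0) = 4.9 - 4.070·0.662745 = 2.203
Σt over all 3·11 pixels = 781451/8500 ≈ 91.9354118
V = pitch²·Σt = 1.03²·781451/8500 = 97.534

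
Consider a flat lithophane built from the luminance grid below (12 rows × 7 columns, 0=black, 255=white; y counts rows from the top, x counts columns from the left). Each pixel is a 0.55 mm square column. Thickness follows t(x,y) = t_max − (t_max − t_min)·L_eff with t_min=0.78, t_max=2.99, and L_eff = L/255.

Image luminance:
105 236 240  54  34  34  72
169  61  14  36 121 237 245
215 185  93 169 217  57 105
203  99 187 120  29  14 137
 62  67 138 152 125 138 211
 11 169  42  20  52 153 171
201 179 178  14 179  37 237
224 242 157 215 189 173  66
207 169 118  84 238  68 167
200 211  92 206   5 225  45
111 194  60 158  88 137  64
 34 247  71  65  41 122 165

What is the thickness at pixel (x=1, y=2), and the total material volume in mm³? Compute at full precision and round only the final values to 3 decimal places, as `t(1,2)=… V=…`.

span = t_max - t_min = 2.99 - 0.78 = 2.210
L(1,2) = 185, L_eff = 185/255 = 0.725490
t(1,2) = 2.99 - 2.210·0.725490 = 1.387
Σt over all 12·7 pixels = 117637/750 ≈ 156.8493333
V = pitch²·Σt = 0.55²·117637/750 = 47.447

t(1,2)=1.387 V=47.447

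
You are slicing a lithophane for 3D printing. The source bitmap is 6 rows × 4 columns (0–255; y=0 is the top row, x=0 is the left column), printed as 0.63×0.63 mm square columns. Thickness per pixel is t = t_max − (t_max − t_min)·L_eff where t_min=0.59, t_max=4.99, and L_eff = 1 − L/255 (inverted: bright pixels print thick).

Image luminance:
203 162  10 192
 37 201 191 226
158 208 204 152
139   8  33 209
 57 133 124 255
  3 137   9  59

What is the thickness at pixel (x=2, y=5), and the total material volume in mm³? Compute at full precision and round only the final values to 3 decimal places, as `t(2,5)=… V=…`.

span = t_max - t_min = 4.99 - 0.59 = 4.400
L(2,5) = 9, L_eff = 1 - 9/255 = 0.964706 (inverted)
t(2,5) = 4.99 - 4.400·0.964706 = 0.745
Σt over all 6·4 pixels = 86474/1275 ≈ 67.8227451
V = pitch²·Σt = 0.63²·86474/1275 = 26.919

t(2,5)=0.745 V=26.919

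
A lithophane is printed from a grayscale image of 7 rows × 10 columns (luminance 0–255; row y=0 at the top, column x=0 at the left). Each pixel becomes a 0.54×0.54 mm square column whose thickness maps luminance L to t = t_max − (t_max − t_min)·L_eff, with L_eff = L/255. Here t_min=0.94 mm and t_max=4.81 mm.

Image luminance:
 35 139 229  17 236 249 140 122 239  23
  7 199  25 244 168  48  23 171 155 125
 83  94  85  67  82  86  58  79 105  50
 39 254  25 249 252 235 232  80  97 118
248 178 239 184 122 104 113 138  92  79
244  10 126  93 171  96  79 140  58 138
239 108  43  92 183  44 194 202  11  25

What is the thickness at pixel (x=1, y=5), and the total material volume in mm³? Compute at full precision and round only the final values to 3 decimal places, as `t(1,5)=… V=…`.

t(1,5)=4.658 V=59.428

span = t_max - t_min = 4.81 - 0.94 = 3.870
L(1,5) = 10, L_eff = 10/255 = 0.039216
t(1,5) = 4.81 - 3.870·0.039216 = 4.658
Σt over all 7·10 pixels = 1732297/8500 ≈ 203.7996471
V = pitch²·Σt = 0.54²·1732297/8500 = 59.428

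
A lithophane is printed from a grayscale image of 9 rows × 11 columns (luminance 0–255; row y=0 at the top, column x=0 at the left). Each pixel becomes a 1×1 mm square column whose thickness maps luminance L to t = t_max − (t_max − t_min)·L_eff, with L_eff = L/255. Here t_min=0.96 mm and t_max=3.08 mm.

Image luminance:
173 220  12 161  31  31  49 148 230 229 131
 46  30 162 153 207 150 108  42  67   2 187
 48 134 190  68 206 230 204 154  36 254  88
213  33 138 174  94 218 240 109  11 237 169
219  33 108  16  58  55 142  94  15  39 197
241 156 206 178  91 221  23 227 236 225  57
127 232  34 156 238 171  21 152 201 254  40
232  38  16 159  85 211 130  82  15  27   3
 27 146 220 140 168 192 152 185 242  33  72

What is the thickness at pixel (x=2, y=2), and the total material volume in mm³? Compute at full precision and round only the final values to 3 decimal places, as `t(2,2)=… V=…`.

span = t_max - t_min = 3.08 - 0.96 = 2.120
L(2,2) = 190, L_eff = 190/255 = 0.745098
t(2,2) = 3.08 - 2.120·0.745098 = 1.500
Σt over all 9·11 pixels = 16834/85 ≈ 198.0470588
V = pitch²·Σt = 1²·16834/85 = 198.047

t(2,2)=1.500 V=198.047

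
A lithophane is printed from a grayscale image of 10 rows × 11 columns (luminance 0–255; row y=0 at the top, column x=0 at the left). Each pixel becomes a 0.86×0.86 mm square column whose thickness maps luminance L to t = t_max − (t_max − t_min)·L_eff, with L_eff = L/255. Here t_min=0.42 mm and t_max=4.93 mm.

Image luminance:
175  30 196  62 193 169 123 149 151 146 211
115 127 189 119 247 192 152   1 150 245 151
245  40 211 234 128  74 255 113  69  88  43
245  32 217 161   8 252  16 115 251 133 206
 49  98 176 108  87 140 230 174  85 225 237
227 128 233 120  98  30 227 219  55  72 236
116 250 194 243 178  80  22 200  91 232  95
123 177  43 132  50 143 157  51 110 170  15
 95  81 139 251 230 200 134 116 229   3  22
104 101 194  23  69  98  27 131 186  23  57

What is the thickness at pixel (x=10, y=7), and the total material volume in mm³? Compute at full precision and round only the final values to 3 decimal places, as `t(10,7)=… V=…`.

span = t_max - t_min = 4.93 - 0.42 = 4.510
L(10,7) = 15, L_eff = 15/255 = 0.058824
t(10,7) = 4.93 - 4.510·0.058824 = 4.665
Σt over all 10·11 pixels = 3516491/12750 ≈ 275.8032157
V = pitch²·Σt = 0.86²·3516491/12750 = 203.984

t(10,7)=4.665 V=203.984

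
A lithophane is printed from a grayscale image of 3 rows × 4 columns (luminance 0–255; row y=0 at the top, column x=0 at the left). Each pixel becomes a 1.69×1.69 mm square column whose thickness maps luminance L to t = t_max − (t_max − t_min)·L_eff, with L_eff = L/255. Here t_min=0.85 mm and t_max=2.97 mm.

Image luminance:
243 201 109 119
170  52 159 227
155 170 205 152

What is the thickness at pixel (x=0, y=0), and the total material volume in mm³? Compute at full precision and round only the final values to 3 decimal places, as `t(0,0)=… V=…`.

span = t_max - t_min = 2.97 - 0.85 = 2.120
L(0,0) = 243, L_eff = 243/255 = 0.952941
t(0,0) = 2.97 - 2.120·0.952941 = 0.950
Σt over all 3·4 pixels = 41073/2125 ≈ 19.3284706
V = pitch²·Σt = 1.69²·41073/2125 = 55.204

t(0,0)=0.950 V=55.204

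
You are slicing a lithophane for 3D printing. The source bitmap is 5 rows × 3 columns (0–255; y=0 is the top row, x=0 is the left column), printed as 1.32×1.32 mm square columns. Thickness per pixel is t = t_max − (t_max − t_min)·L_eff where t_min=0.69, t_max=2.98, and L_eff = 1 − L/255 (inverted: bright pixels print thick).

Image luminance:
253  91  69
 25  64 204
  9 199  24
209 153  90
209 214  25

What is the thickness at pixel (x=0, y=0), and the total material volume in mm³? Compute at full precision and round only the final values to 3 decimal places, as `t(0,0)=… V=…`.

span = t_max - t_min = 2.98 - 0.69 = 2.290
L(0,0) = 253, L_eff = 1 - 253/255 = 0.007843 (inverted)
t(0,0) = 2.98 - 2.290·0.007843 = 2.962
Σt over all 5·3 pixels = 684827/25500 ≈ 26.8559608
V = pitch²·Σt = 1.32²·684827/25500 = 46.794

t(0,0)=2.962 V=46.794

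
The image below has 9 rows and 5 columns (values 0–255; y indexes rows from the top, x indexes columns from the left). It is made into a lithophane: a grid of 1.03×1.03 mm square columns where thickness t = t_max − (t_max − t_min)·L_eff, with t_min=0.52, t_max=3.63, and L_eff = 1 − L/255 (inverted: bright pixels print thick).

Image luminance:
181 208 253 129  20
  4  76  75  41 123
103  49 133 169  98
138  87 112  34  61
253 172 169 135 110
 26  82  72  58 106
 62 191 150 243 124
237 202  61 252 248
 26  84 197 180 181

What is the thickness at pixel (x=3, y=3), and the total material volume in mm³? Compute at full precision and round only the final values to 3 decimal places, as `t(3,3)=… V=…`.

t(3,3)=0.935 V=98.770

span = t_max - t_min = 3.63 - 0.52 = 3.110
L(3,3) = 34, L_eff = 1 - 34/255 = 0.866667 (inverted)
t(3,3) = 3.63 - 3.110·0.866667 = 0.935
Σt over all 9·5 pixels = 158271/1700 ≈ 93.1005882
V = pitch²·Σt = 1.03²·158271/1700 = 98.770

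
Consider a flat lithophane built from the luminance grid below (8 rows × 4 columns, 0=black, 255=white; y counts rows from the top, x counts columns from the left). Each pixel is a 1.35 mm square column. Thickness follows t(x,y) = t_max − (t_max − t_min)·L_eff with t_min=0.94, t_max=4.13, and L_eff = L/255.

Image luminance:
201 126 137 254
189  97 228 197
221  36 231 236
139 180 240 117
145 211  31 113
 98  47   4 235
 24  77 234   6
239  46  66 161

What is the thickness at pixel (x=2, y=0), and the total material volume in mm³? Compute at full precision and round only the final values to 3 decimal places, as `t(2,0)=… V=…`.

span = t_max - t_min = 4.13 - 0.94 = 3.190
L(2,0) = 137, L_eff = 137/255 = 0.537255
t(2,0) = 4.13 - 3.190·0.537255 = 2.416
Σt over all 8·4 pixels = 318921/4250 ≈ 75.0402353
V = pitch²·Σt = 1.35²·318921/4250 = 136.761

t(2,0)=2.416 V=136.761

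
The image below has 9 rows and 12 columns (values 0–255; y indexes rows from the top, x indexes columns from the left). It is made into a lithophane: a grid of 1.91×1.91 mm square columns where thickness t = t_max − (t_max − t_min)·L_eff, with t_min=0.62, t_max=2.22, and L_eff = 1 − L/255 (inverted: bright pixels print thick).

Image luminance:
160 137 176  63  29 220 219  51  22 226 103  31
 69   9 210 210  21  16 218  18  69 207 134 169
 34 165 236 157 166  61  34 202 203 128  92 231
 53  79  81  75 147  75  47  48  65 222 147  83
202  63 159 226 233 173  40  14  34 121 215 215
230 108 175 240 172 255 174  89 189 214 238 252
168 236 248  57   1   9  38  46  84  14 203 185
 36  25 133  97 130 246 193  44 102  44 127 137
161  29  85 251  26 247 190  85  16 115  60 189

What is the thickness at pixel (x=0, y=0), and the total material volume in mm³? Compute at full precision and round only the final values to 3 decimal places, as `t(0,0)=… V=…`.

t(0,0)=1.624 V=558.008

span = t_max - t_min = 2.22 - 0.62 = 1.600
L(0,0) = 160, L_eff = 1 - 160/255 = 0.372549 (inverted)
t(0,0) = 2.22 - 1.600·0.372549 = 1.624
Σt over all 9·12 pixels = 195022/1275 ≈ 152.9584314
V = pitch²·Σt = 1.91²·195022/1275 = 558.008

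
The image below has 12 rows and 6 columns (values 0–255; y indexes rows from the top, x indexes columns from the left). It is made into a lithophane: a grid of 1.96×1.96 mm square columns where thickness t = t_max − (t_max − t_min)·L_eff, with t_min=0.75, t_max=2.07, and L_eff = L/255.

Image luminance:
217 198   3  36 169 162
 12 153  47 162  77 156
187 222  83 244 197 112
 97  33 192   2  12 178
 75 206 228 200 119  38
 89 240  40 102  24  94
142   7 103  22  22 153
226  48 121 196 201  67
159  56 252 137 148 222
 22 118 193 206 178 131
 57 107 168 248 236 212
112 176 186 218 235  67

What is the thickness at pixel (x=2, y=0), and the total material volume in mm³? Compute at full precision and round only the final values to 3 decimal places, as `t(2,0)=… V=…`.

span = t_max - t_min = 2.07 - 0.75 = 1.320
L(2,0) = 3, L_eff = 3/255 = 0.011765
t(2,0) = 2.07 - 1.320·0.011765 = 2.054
Σt over all 12·6 pixels = 211572/2125 ≈ 99.5632941
V = pitch²·Σt = 1.96²·211572/2125 = 382.482

t(2,0)=2.054 V=382.482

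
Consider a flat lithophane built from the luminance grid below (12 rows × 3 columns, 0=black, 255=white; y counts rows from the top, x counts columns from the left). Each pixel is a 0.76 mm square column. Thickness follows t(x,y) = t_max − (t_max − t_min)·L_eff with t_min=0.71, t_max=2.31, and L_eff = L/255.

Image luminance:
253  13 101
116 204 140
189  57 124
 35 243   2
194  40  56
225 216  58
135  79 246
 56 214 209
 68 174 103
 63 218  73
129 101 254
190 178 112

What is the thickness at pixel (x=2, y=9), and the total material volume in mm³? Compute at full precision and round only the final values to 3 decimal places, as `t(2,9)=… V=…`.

span = t_max - t_min = 2.31 - 0.71 = 1.600
L(2,9) = 73, L_eff = 73/255 = 0.286275
t(2,9) = 2.31 - 1.600·0.286275 = 1.852
Σt over all 12·3 pixels = 13417/255 ≈ 52.6156863
V = pitch²·Σt = 0.76²·13417/255 = 30.391

t(2,9)=1.852 V=30.391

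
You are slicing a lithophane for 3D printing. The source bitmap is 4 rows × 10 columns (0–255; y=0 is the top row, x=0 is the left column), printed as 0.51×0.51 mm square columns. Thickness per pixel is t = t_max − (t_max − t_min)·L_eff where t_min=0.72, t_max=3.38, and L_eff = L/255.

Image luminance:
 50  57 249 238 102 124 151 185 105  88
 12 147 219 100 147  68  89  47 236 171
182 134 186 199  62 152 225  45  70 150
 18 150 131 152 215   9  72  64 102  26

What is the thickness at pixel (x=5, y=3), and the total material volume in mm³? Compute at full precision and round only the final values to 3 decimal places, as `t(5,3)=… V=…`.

span = t_max - t_min = 3.38 - 0.72 = 2.660
L(5,3) = 9, L_eff = 9/255 = 0.035294
t(5,3) = 3.38 - 2.660·0.035294 = 3.286
Σt over all 4·10 pixels = 356081/4250 ≈ 83.7837647
V = pitch²·Σt = 0.51²·356081/4250 = 21.792

t(5,3)=3.286 V=21.792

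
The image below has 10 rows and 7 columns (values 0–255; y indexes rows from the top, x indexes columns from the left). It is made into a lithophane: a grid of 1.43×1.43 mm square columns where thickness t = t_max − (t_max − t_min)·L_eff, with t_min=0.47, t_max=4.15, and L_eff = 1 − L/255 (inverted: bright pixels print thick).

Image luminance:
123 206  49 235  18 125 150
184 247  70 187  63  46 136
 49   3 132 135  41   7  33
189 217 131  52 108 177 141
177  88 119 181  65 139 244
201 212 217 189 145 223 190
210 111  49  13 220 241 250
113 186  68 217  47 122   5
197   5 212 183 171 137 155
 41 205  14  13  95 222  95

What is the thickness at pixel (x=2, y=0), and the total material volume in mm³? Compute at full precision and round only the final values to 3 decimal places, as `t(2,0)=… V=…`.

span = t_max - t_min = 4.15 - 0.47 = 3.680
L(2,0) = 49, L_eff = 1 - 49/255 = 0.807843 (inverted)
t(2,0) = 4.15 - 3.680·0.807843 = 1.177
Σt over all 10·7 pixels = 2119819/12750 ≈ 166.2603137
V = pitch²·Σt = 1.43²·2119819/12750 = 339.986

t(2,0)=1.177 V=339.986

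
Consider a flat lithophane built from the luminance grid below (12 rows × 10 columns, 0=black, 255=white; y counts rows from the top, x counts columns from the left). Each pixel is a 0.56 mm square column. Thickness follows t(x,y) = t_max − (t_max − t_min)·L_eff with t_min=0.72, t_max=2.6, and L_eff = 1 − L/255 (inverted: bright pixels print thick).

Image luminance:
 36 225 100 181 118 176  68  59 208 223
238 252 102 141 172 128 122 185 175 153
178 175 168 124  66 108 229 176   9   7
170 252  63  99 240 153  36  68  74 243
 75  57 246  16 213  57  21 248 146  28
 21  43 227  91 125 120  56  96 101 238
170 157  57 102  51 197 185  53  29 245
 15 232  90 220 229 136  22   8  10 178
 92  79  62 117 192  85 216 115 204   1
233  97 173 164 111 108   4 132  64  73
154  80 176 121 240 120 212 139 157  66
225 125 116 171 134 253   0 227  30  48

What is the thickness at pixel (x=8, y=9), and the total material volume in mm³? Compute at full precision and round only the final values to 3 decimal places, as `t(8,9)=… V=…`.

t(8,9)=1.192 V=62.763

span = t_max - t_min = 2.6 - 0.72 = 1.880
L(8,9) = 64, L_eff = 1 - 64/255 = 0.749020 (inverted)
t(8,9) = 2.6 - 1.880·0.749020 = 1.192
Σt over all 12·10 pixels = 1275869/6375 ≈ 200.1363137
V = pitch²·Σt = 0.56²·1275869/6375 = 62.763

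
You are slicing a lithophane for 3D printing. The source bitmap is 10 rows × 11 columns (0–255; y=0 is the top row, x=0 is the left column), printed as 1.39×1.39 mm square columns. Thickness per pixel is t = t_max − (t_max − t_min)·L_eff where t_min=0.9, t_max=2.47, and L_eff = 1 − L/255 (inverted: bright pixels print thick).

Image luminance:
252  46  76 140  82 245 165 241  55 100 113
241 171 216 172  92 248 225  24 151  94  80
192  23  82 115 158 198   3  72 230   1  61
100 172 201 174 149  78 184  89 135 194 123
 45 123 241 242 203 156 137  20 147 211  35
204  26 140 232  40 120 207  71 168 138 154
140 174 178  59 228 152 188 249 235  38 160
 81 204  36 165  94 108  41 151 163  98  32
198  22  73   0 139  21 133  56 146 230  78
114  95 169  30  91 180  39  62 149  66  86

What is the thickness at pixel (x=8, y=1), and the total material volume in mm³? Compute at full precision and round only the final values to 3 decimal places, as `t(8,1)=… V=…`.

t(8,1)=1.830 V=359.887

span = t_max - t_min = 2.47 - 0.9 = 1.570
L(8,1) = 151, L_eff = 1 - 151/255 = 0.407843 (inverted)
t(8,1) = 2.47 - 1.570·0.407843 = 1.830
Σt over all 10·11 pixels = 2374909/12750 ≈ 186.2673725
V = pitch²·Σt = 1.39²·2374909/12750 = 359.887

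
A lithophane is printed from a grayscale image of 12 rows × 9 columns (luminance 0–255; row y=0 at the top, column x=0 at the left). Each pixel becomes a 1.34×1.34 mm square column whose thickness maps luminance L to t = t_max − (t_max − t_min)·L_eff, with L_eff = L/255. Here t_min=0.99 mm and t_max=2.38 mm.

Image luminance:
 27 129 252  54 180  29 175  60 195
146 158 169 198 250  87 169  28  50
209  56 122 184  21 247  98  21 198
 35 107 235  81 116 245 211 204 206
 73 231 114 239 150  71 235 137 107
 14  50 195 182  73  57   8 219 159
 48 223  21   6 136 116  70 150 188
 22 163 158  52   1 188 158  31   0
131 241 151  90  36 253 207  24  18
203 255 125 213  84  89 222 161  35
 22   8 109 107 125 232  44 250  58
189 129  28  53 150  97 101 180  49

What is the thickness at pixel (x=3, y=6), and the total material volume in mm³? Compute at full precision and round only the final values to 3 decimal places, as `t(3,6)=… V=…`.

t(3,6)=2.347 V=329.739

span = t_max - t_min = 2.38 - 0.99 = 1.390
L(3,6) = 6, L_eff = 6/255 = 0.023529
t(3,6) = 2.38 - 1.390·0.023529 = 2.347
Σt over all 12·9 pixels = 2341373/12750 ≈ 183.6370980
V = pitch²·Σt = 1.34²·2341373/12750 = 329.739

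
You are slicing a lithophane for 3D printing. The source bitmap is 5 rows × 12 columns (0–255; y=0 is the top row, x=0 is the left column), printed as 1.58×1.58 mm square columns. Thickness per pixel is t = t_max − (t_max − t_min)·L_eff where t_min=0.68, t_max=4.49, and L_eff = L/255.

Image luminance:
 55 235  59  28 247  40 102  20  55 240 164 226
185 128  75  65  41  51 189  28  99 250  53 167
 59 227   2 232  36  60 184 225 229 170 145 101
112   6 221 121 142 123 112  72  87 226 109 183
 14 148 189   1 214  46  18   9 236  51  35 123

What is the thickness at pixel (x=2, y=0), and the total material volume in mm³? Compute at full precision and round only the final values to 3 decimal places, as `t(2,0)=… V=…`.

span = t_max - t_min = 4.49 - 0.68 = 3.810
L(2,0) = 59, L_eff = 59/255 = 0.231373
t(2,0) = 4.49 - 3.810·0.231373 = 3.608
Σt over all 5·12 pixels = 139201/850 ≈ 163.7658824
V = pitch²·Σt = 1.58²·139201/850 = 408.825

t(2,0)=3.608 V=408.825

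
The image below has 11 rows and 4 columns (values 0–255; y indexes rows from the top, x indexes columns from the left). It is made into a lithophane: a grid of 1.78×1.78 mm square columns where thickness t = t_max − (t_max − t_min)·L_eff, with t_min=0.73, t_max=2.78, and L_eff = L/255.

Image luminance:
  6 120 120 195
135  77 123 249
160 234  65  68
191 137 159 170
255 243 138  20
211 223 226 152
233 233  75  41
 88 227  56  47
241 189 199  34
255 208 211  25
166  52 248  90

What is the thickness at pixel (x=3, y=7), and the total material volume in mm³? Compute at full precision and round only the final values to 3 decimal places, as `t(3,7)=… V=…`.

span = t_max - t_min = 2.78 - 0.73 = 2.050
L(3,7) = 47, L_eff = 47/255 = 0.184314
t(3,7) = 2.78 - 2.050·0.184314 = 2.402
Σt over all 11·4 pixels = 353437/5100 ≈ 69.3013725
V = pitch²·Σt = 1.78²·353437/5100 = 219.574

t(3,7)=2.402 V=219.574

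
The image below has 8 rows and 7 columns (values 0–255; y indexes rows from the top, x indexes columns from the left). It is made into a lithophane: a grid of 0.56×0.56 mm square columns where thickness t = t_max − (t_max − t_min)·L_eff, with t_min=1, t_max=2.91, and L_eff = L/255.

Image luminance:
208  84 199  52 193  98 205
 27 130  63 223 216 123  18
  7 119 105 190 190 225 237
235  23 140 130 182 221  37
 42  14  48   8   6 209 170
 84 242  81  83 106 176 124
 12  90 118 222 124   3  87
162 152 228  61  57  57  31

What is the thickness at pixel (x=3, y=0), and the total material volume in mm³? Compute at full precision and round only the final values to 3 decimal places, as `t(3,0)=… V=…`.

t(3,0)=2.521 V=35.420

span = t_max - t_min = 2.91 - 1 = 1.910
L(3,0) = 52, L_eff = 52/255 = 0.203922
t(3,0) = 2.91 - 1.910·0.203922 = 2.521
Σt over all 8·7 pixels = 2880173/25500 ≈ 112.9479608
V = pitch²·Σt = 0.56²·2880173/25500 = 35.420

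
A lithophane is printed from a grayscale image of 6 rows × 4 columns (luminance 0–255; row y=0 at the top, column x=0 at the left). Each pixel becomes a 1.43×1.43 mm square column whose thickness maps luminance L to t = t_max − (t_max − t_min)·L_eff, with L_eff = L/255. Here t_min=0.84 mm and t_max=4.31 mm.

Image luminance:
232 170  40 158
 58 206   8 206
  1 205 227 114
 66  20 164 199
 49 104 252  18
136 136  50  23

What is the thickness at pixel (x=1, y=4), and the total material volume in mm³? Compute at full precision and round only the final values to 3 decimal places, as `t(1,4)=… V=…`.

t(1,4)=2.895 V=132.441

span = t_max - t_min = 4.31 - 0.84 = 3.470
L(1,4) = 104, L_eff = 104/255 = 0.407843
t(1,4) = 4.31 - 3.470·0.407843 = 2.895
Σt over all 6·4 pixels = 825773/12750 ≈ 64.7665098
V = pitch²·Σt = 1.43²·825773/12750 = 132.441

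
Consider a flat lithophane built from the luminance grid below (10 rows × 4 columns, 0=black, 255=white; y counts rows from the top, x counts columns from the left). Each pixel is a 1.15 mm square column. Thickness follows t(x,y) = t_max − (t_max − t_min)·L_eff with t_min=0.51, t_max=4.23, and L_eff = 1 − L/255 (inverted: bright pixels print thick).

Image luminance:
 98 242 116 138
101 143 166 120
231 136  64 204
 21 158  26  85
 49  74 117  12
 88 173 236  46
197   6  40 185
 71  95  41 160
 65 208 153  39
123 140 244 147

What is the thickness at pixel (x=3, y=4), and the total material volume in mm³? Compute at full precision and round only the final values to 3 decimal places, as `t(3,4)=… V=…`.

span = t_max - t_min = 4.23 - 0.51 = 3.720
L(3,4) = 12, L_eff = 1 - 12/255 = 0.952941 (inverted)
t(3,4) = 4.23 - 3.720·0.952941 = 0.685
Σt over all 10·4 pixels = 190848/2125 ≈ 89.8108235
V = pitch²·Σt = 1.15²·190848/2125 = 118.775

t(3,4)=0.685 V=118.775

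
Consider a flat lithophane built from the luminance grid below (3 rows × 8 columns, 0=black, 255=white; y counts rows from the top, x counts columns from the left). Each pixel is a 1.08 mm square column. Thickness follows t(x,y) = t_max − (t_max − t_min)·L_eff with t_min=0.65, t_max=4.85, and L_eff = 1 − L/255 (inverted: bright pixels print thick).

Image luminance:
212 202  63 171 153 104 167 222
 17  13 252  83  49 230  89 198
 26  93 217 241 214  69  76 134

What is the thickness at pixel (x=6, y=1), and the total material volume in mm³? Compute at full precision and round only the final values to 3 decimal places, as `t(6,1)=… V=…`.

span = t_max - t_min = 4.85 - 0.65 = 4.200
L(6,1) = 89, L_eff = 1 - 89/255 = 0.650980 (inverted)
t(6,1) = 4.85 - 4.200·0.650980 = 2.116
Σt over all 3·8 pixels = 5939/85 ≈ 69.8705882
V = pitch²·Σt = 1.08²·5939/85 = 81.497

t(6,1)=2.116 V=81.497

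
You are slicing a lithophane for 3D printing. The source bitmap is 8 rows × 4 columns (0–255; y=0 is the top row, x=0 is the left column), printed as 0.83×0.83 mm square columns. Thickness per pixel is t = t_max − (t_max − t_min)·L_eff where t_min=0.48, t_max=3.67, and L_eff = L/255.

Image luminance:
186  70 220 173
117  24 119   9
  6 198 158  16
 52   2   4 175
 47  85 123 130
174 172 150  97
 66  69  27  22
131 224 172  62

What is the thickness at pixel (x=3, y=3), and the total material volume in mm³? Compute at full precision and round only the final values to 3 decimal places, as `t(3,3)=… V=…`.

t(3,3)=1.481 V=52.637

span = t_max - t_min = 3.67 - 0.48 = 3.190
L(3,3) = 175, L_eff = 175/255 = 0.686275
t(3,3) = 3.67 - 3.190·0.686275 = 1.481
Σt over all 8·4 pixels = 19484/255 ≈ 76.4078431
V = pitch²·Σt = 0.83²·19484/255 = 52.637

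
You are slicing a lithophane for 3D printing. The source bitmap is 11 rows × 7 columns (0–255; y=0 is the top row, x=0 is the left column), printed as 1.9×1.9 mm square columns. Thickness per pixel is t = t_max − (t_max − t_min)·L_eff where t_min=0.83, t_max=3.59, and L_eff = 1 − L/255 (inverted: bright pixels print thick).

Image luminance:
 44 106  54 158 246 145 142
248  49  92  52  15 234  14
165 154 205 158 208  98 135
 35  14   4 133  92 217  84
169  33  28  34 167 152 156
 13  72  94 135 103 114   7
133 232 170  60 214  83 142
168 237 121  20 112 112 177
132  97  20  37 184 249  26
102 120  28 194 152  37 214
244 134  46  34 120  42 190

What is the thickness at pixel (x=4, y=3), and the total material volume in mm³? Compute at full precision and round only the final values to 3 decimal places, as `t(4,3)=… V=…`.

t(4,3)=1.826 V=580.848

span = t_max - t_min = 3.59 - 0.83 = 2.760
L(4,3) = 92, L_eff = 1 - 92/255 = 0.639216 (inverted)
t(4,3) = 3.59 - 2.760·0.639216 = 1.826
Σt over all 11·7 pixels = 1367647/8500 ≈ 160.8996471
V = pitch²·Σt = 1.9²·1367647/8500 = 580.848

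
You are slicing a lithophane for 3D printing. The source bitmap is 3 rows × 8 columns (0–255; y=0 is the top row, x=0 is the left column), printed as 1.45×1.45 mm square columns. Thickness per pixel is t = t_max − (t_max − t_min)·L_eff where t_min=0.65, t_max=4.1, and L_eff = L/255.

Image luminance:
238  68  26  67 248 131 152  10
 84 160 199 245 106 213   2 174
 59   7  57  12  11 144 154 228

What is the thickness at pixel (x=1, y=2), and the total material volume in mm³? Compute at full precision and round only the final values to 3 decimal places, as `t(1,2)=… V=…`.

span = t_max - t_min = 4.1 - 0.65 = 3.450
L(1,2) = 7, L_eff = 7/255 = 0.027451
t(1,2) = 4.1 - 3.450·0.027451 = 4.005
Σt over all 3·8 pixels = 20599/340 ≈ 60.5852941
V = pitch²·Σt = 1.45²·20599/340 = 127.381

t(1,2)=4.005 V=127.381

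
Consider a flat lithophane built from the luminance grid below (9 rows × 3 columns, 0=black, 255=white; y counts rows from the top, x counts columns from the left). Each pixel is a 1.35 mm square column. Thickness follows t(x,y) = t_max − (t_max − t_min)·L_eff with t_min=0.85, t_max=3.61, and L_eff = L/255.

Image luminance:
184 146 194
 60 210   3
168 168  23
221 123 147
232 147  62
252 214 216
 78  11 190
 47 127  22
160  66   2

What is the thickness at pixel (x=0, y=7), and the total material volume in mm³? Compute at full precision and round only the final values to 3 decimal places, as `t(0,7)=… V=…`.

span = t_max - t_min = 3.61 - 0.85 = 2.760
L(0,7) = 47, L_eff = 47/255 = 0.184314
t(0,7) = 3.61 - 2.760·0.184314 = 3.101
Σt over all 9·3 pixels = 508979/8500 ≈ 59.8798824
V = pitch²·Σt = 1.35²·508979/8500 = 109.131

t(0,7)=3.101 V=109.131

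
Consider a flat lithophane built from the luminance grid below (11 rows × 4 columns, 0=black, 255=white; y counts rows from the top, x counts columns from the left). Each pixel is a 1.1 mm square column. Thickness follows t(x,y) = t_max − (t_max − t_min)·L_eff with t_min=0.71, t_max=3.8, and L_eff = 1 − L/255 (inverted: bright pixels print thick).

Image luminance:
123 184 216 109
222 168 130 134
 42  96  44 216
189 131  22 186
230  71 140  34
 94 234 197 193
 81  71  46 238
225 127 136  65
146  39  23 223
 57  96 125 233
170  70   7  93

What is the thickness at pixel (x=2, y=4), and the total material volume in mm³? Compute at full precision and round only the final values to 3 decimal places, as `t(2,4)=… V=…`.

span = t_max - t_min = 3.8 - 0.71 = 3.090
L(2,4) = 140, L_eff = 1 - 140/255 = 0.450980 (inverted)
t(2,4) = 3.8 - 3.090·0.450980 = 2.406
Σt over all 11·4 pixels = 212542/2125 ≈ 100.0197647
V = pitch²·Σt = 1.1²·212542/2125 = 121.024

t(2,4)=2.406 V=121.024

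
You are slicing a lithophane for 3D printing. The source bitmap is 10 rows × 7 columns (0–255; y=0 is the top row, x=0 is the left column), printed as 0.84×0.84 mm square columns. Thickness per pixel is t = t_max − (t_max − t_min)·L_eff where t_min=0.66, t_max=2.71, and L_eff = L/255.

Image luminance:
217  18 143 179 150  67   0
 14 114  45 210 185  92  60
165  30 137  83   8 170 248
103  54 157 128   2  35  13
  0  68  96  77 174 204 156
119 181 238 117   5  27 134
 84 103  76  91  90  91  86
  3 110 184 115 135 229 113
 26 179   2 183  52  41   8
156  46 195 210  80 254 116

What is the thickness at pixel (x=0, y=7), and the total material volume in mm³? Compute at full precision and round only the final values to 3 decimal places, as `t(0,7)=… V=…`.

span = t_max - t_min = 2.71 - 0.66 = 2.050
L(0,7) = 3, L_eff = 3/255 = 0.011765
t(0,7) = 2.71 - 2.050·0.011765 = 2.686
Σt over all 10·7 pixels = 660749/5100 ≈ 129.5586275
V = pitch²·Σt = 0.84²·660749/5100 = 91.417

t(0,7)=2.686 V=91.417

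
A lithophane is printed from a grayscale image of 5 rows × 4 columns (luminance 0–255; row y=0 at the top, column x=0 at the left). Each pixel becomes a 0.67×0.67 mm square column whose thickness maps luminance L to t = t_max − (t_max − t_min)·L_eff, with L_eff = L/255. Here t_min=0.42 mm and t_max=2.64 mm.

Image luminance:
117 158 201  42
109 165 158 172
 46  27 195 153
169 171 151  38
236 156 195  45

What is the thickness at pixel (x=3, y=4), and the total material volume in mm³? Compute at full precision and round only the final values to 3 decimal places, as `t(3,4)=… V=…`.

t(3,4)=2.248 V=13.134

span = t_max - t_min = 2.64 - 0.42 = 2.220
L(3,4) = 45, L_eff = 45/255 = 0.176471
t(3,4) = 2.64 - 2.220·0.176471 = 2.248
Σt over all 5·4 pixels = 62176/2125 ≈ 29.2592941
V = pitch²·Σt = 0.67²·62176/2125 = 13.134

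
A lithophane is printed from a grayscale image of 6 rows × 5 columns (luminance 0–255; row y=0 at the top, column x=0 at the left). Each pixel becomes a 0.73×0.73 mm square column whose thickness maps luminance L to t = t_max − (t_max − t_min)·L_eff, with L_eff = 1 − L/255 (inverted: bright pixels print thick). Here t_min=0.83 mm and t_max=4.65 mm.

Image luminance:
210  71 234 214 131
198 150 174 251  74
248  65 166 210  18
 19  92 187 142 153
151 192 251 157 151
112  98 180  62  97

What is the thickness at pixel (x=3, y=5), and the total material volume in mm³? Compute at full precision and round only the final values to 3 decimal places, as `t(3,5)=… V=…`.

span = t_max - t_min = 4.65 - 0.83 = 3.820
L(3,5) = 62, L_eff = 1 - 62/255 = 0.756863 (inverted)
t(3,5) = 4.65 - 3.820·0.756863 = 1.759
Σt over all 6·5 pixels = 389651/4250 ≈ 91.6825882
V = pitch²·Σt = 0.73²·389651/4250 = 48.858

t(3,5)=1.759 V=48.858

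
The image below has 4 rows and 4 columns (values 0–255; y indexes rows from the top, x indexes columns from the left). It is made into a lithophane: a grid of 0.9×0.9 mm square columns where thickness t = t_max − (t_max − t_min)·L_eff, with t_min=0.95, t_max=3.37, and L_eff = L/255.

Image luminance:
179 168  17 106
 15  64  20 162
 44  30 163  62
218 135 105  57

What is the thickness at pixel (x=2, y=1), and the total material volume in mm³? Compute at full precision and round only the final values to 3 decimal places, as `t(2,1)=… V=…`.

span = t_max - t_min = 3.37 - 0.95 = 2.420
L(2,1) = 20, L_eff = 20/255 = 0.078431
t(2,1) = 3.37 - 2.420·0.078431 = 3.180
Σt over all 4·4 pixels = 33369/850 ≈ 39.2576471
V = pitch²·Σt = 0.9²·33369/850 = 31.799

t(2,1)=3.180 V=31.799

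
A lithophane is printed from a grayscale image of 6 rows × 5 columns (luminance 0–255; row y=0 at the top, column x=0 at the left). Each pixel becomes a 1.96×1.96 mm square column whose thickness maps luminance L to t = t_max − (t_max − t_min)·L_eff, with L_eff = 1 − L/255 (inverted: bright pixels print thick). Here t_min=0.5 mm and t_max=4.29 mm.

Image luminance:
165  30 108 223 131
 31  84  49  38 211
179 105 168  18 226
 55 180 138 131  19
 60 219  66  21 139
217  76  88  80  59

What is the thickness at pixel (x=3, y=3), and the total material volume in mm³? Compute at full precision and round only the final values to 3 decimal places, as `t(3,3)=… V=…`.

span = t_max - t_min = 4.29 - 0.5 = 3.790
L(3,3) = 131, L_eff = 1 - 131/255 = 0.486275 (inverted)
t(3,3) = 4.29 - 3.790·0.486275 = 2.447
Σt over all 6·5 pixels = 819253/12750 ≈ 64.2551373
V = pitch²·Σt = 1.96²·819253/12750 = 246.843

t(3,3)=2.447 V=246.843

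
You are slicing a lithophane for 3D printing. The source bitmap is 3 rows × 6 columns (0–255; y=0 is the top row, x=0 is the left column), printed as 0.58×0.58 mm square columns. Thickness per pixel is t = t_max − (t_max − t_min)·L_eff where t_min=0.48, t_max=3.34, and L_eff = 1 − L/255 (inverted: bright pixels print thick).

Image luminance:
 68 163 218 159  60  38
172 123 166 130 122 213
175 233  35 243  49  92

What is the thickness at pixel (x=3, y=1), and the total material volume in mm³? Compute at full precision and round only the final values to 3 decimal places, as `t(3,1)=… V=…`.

span = t_max - t_min = 3.34 - 0.48 = 2.860
L(3,1) = 130, L_eff = 1 - 130/255 = 0.490196 (inverted)
t(3,1) = 3.34 - 2.860·0.490196 = 1.938
Σt over all 3·6 pixels = 461797/12750 ≈ 36.2193725
V = pitch²·Σt = 0.58²·461797/12750 = 12.184

t(3,1)=1.938 V=12.184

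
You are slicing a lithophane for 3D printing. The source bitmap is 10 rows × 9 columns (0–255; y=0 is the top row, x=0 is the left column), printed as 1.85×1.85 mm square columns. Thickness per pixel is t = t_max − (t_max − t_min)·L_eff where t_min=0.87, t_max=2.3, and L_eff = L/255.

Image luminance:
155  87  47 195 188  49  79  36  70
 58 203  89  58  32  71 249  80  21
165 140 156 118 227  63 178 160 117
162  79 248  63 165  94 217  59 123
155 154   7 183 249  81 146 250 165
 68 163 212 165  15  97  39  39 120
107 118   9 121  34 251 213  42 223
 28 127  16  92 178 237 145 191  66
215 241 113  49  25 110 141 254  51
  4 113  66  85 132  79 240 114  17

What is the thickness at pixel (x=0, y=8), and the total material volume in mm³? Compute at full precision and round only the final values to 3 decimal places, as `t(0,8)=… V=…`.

span = t_max - t_min = 2.3 - 0.87 = 1.430
L(0,8) = 215, L_eff = 215/255 = 0.843137
t(0,8) = 2.3 - 1.430·0.843137 = 1.094
Σt over all 10·9 pixels = 931523/6375 ≈ 146.1212549
V = pitch²·Σt = 1.85²·931523/6375 = 500.100

t(0,8)=1.094 V=500.100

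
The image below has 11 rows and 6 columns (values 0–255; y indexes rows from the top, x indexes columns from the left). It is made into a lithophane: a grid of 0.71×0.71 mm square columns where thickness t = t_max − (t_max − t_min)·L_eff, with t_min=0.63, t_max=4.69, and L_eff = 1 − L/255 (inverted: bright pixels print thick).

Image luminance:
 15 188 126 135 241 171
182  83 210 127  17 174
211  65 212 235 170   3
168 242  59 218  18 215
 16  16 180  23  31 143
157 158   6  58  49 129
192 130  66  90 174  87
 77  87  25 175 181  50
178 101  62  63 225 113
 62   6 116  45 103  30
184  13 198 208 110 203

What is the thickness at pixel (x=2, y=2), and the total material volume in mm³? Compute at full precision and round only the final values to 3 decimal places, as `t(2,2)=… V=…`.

t(2,2)=4.005 V=83.604

span = t_max - t_min = 4.69 - 0.63 = 4.060
L(2,2) = 212, L_eff = 1 - 212/255 = 0.168627 (inverted)
t(2,2) = 4.69 - 4.060·0.168627 = 4.005
Σt over all 11·6 pixels = 211456/1275 ≈ 165.8478431
V = pitch²·Σt = 0.71²·211456/1275 = 83.604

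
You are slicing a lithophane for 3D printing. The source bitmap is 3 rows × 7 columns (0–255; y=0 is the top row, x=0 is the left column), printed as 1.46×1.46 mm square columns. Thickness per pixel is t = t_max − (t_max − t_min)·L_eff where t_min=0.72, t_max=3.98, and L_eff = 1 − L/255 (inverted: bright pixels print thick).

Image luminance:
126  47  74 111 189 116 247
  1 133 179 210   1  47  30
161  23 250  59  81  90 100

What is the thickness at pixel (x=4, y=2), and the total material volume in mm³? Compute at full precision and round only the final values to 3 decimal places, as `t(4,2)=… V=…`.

span = t_max - t_min = 3.98 - 0.72 = 3.260
L(4,2) = 81, L_eff = 1 - 81/255 = 0.682353 (inverted)
t(4,2) = 3.98 - 3.260·0.682353 = 1.756
Σt over all 3·7 pixels = 112721/2550 ≈ 44.2043137
V = pitch²·Σt = 1.46²·112721/2550 = 94.226

t(4,2)=1.756 V=94.226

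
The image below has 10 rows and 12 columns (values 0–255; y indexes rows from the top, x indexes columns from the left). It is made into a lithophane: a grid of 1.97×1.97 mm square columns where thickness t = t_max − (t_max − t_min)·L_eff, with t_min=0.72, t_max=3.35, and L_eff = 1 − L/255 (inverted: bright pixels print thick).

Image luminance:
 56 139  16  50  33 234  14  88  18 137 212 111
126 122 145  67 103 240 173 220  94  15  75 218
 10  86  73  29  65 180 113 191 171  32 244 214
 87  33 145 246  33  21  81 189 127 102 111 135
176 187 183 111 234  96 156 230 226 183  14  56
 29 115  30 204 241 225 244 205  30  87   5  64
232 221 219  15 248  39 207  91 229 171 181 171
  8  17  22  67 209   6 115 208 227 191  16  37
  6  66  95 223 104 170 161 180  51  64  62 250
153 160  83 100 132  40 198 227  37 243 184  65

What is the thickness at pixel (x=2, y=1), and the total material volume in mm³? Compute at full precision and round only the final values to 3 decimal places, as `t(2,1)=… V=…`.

t(2,1)=2.215 V=933.947

span = t_max - t_min = 3.35 - 0.72 = 2.630
L(2,1) = 145, L_eff = 1 - 145/255 = 0.431373 (inverted)
t(2,1) = 3.35 - 2.630·0.431373 = 2.215
Σt over all 10·12 pixels = 1534157/6375 ≈ 240.6520784
V = pitch²·Σt = 1.97²·1534157/6375 = 933.947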